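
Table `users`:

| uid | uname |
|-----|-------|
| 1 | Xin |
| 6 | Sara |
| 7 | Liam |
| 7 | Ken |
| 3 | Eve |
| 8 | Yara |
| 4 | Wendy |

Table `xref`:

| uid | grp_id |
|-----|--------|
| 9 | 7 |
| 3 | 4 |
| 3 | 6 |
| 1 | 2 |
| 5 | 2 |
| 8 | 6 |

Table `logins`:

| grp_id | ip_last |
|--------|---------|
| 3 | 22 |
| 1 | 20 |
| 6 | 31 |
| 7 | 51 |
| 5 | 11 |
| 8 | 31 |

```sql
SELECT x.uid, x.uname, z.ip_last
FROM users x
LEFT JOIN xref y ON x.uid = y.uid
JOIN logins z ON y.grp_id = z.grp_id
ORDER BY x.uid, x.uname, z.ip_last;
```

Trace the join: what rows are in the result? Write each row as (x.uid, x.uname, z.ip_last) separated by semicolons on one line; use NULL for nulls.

Step 1 — x LEFT JOIN y on uid → 8 row(s).
Then INNER JOIN `logins z` on grp_id: keep only rows whose y.grp_id appears in z.

(3, Eve, 31); (8, Yara, 31)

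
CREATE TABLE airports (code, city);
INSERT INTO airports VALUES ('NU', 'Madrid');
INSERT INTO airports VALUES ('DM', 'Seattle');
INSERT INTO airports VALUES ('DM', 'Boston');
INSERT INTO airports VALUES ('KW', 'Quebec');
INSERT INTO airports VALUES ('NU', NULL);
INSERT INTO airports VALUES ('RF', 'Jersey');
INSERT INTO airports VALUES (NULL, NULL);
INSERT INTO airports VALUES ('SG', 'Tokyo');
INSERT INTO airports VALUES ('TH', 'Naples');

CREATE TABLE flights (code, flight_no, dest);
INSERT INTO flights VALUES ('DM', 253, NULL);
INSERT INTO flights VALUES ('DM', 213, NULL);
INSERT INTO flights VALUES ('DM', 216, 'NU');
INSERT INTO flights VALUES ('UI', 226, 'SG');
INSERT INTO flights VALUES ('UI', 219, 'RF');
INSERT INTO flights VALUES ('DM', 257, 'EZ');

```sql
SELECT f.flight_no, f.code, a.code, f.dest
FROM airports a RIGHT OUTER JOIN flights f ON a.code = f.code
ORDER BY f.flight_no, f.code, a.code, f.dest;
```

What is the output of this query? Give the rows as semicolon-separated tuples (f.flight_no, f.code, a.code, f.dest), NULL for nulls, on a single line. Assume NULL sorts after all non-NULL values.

RIGHT JOIN keeps every row from `flights`; unmatched rows get NULL for `airports`'s columns.
Matching on a.code = f.code. A NULL in a compared column never satisfies the condition.
- a row (code=NU): no match.
- a row (code=DM): matches 4 f row(s) → 4 output row(s).
- a row (code=DM): matches 4 f row(s) → 4 output row(s).
- a row (code=KW): no match.
- a row (code=NU): no match.
- a row (code=RF): no match.
- a row (code=NULL): no match.
- a row (code=SG): no match.
- a row (code=TH): no match.
- 2 f row(s) had no a match → kept, a columns NULL.
After projecting and ordering:
f.flight_no | f.code | a.code | f.dest
213 | DM | DM | NULL
213 | DM | DM | NULL
216 | DM | DM | NU
216 | DM | DM | NU
219 | UI | NULL | RF
226 | UI | NULL | SG
253 | DM | DM | NULL
253 | DM | DM | NULL
257 | DM | DM | EZ
257 | DM | DM | EZ

(213, DM, DM, NULL); (213, DM, DM, NULL); (216, DM, DM, NU); (216, DM, DM, NU); (219, UI, NULL, RF); (226, UI, NULL, SG); (253, DM, DM, NULL); (253, DM, DM, NULL); (257, DM, DM, EZ); (257, DM, DM, EZ)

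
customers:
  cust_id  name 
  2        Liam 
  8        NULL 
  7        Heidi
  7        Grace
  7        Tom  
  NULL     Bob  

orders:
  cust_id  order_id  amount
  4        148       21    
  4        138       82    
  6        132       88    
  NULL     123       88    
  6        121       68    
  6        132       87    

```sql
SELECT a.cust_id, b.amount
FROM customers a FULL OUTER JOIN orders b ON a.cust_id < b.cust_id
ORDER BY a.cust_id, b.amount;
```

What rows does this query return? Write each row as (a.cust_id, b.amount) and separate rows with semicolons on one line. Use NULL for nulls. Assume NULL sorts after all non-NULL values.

FULL OUTER JOIN keeps every row from both sides; unmatched rows get NULL for the other side's columns.
Matching on a.cust_id < b.cust_id. A NULL in a compared column never satisfies the condition.
- cust_id=2: 5 matching b row(s), so 5 row(s) emitted.
- cust_id=8: no b row matches, row kept with b columns NULL.
- cust_id=7: no b row matches, row kept with b columns NULL.
- cust_id=7: no b row matches, row kept with b columns NULL.
- cust_id=7: no b row matches, row kept with b columns NULL.
- cust_id=NULL: no b row matches, row kept with b columns NULL.
- 1 b row(s) had no a match → kept, a columns NULL.

(2, 21); (2, 68); (2, 82); (2, 87); (2, 88); (7, NULL); (7, NULL); (7, NULL); (8, NULL); (NULL, 88); (NULL, NULL)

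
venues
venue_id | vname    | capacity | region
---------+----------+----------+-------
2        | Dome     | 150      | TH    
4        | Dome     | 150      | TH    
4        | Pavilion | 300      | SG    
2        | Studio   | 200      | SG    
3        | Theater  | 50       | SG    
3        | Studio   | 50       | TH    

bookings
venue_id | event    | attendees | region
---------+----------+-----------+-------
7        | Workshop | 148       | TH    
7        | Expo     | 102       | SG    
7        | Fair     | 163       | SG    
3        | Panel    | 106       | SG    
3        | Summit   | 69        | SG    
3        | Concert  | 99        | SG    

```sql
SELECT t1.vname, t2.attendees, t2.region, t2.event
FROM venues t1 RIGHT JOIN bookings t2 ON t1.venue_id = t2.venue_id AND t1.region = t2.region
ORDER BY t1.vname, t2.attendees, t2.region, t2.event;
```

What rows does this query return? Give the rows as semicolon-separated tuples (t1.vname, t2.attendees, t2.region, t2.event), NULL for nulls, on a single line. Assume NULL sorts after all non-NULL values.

RIGHT JOIN keeps every row from `bookings`; unmatched rows get NULL for `venues`'s columns.
Matching on t1.venue_id = t2.venue_id AND t1.region = t2.region.
- t1 (venue_id=2, region=TH) has no partner in t2.
- t1 (venue_id=4, region=TH) has no partner in t2.
- t1 (venue_id=4, region=SG) has no partner in t2.
- t1 (venue_id=2, region=SG) has no partner in t2.
- t1 (venue_id=3, region=SG) pairs with 3 row(s) of t2.
- t1 (venue_id=3, region=TH) has no partner in t2.
- plus 3 unmatched t2 row(s), each kept with NULL t1 columns.
After projecting and ordering:
t1.vname | t2.attendees | t2.region | t2.event
Theater | 69 | SG | Summit
Theater | 99 | SG | Concert
Theater | 106 | SG | Panel
NULL | 102 | SG | Expo
NULL | 148 | TH | Workshop
NULL | 163 | SG | Fair

(Theater, 69, SG, Summit); (Theater, 99, SG, Concert); (Theater, 106, SG, Panel); (NULL, 102, SG, Expo); (NULL, 148, TH, Workshop); (NULL, 163, SG, Fair)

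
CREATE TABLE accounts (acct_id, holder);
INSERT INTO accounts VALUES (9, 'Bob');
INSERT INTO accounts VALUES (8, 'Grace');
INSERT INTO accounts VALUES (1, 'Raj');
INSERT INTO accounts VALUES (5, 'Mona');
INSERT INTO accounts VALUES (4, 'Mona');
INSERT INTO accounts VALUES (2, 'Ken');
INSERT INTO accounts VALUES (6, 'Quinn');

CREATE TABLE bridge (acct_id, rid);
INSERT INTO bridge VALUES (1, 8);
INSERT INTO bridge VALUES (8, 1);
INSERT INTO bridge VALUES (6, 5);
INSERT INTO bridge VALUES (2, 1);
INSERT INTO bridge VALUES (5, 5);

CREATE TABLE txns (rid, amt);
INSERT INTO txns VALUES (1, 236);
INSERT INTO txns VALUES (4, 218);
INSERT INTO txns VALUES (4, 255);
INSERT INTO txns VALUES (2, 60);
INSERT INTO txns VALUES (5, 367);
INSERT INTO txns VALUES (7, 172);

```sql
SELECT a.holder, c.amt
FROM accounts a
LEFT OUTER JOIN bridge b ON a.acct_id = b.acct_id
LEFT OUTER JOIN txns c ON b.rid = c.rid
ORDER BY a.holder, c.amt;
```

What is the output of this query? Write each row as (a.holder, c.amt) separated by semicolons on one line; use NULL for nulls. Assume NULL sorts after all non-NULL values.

Evaluate left to right. First `accounts a LEFT JOIN bridge b` on acct_id: 7 row(s).
Then LEFT JOIN `txns c` on rid: each of those 7 rows is kept; rows whose b.rid has no match in c get NULL for c's columns.

(Bob, NULL); (Grace, 236); (Ken, 236); (Mona, 367); (Mona, NULL); (Quinn, 367); (Raj, NULL)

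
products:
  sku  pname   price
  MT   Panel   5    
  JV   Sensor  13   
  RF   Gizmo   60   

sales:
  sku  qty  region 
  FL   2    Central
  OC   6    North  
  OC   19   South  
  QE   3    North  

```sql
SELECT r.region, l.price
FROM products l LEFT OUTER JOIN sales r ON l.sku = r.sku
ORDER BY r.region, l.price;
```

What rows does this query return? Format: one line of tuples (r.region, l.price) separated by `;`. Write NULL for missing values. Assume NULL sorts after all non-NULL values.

(NULL, 5); (NULL, 13); (NULL, 60)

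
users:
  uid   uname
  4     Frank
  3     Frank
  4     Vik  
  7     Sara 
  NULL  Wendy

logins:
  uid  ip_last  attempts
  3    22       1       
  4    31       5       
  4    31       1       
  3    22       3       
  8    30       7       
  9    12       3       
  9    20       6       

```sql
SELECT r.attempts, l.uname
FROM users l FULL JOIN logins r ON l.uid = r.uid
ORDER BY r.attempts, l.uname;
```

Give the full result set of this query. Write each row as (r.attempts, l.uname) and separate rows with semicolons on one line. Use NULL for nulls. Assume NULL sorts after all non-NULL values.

(1, Frank); (1, Frank); (1, Vik); (3, Frank); (3, NULL); (5, Frank); (5, Vik); (6, NULL); (7, NULL); (NULL, Sara); (NULL, Wendy)

FULL OUTER JOIN keeps every row from both sides; unmatched rows get NULL for the other side's columns.
Matching on l.uid = r.uid. A NULL in a compared column never satisfies the condition.
Matched pairs: 6; unmatched l rows kept: 2; unmatched r rows kept: 3.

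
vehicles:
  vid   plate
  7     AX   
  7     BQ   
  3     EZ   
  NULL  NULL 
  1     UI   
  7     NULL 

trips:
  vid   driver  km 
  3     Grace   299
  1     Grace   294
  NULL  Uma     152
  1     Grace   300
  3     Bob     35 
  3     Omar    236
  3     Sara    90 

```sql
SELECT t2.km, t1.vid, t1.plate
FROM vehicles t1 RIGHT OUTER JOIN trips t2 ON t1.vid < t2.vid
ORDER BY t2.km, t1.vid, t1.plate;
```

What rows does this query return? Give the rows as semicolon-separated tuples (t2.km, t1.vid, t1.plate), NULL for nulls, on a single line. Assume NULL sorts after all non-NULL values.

RIGHT JOIN keeps every row from `trips`; unmatched rows get NULL for `vehicles`'s columns.
Matching on t1.vid < t2.vid. A NULL in a compared column never satisfies the condition.
- t1[0] vid=7 → no match.
- t1[1] vid=7 → no match.
- t1[2] vid=3 → no match.
- t1[3] vid=NULL → no match.
- t1[4] vid=1 → 4 match(es) in t2 → 4 row(s).
- t1[5] vid=7 → no match.
- 3 row(s) from t2 found no t1 partner → padded with NULL.
After projecting and ordering:
t2.km | t1.vid | t1.plate
35 | 1 | UI
90 | 1 | UI
152 | NULL | NULL
236 | 1 | UI
294 | NULL | NULL
299 | 1 | UI
300 | NULL | NULL

(35, 1, UI); (90, 1, UI); (152, NULL, NULL); (236, 1, UI); (294, NULL, NULL); (299, 1, UI); (300, NULL, NULL)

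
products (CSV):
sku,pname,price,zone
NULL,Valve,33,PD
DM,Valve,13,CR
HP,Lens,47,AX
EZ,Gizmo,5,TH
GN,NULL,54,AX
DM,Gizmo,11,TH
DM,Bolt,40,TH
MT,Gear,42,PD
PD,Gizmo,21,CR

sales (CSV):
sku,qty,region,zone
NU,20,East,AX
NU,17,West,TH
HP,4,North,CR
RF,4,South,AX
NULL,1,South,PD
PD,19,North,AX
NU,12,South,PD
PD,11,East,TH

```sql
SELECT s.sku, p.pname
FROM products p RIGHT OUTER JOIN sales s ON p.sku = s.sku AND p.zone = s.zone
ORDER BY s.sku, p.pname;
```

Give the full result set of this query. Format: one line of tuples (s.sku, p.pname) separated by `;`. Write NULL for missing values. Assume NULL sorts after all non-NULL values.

(HP, NULL); (NU, NULL); (NU, NULL); (NU, NULL); (PD, NULL); (PD, NULL); (RF, NULL); (NULL, NULL)

RIGHT JOIN keeps every row from `sales`; unmatched rows get NULL for `products`'s columns.
Matching on p.sku = s.sku AND p.zone = s.zone. A NULL in a compared column never satisfies the condition.
- p (sku=NULL, zone=PD) has no partner in s.
- p (sku=DM, zone=CR) has no partner in s.
- p (sku=HP, zone=AX) has no partner in s.
- p (sku=EZ, zone=TH) has no partner in s.
- p (sku=GN, zone=AX) has no partner in s.
- p (sku=DM, zone=TH) has no partner in s.
- p (sku=DM, zone=TH) has no partner in s.
- p (sku=MT, zone=PD) has no partner in s.
- p (sku=PD, zone=CR) has no partner in s.
- 8 row(s) from s found no p partner → padded with NULL.
After projecting and ordering:
s.sku | p.pname
HP | NULL
NU | NULL
NU | NULL
NU | NULL
PD | NULL
PD | NULL
RF | NULL
NULL | NULL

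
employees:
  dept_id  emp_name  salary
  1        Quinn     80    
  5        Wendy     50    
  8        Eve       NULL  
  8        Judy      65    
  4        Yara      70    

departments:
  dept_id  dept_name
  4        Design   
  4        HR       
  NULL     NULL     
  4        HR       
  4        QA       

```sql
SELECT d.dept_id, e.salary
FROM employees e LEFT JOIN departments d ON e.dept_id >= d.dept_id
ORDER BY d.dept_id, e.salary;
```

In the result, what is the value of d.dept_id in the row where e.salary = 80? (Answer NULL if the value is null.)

LEFT JOIN keeps every row from `employees`; unmatched rows get NULL for `departments`'s columns.
Matching on e.dept_id >= d.dept_id. A NULL in a compared column never satisfies the condition.
Matched pairs: 16; unmatched e rows kept: 1.

NULL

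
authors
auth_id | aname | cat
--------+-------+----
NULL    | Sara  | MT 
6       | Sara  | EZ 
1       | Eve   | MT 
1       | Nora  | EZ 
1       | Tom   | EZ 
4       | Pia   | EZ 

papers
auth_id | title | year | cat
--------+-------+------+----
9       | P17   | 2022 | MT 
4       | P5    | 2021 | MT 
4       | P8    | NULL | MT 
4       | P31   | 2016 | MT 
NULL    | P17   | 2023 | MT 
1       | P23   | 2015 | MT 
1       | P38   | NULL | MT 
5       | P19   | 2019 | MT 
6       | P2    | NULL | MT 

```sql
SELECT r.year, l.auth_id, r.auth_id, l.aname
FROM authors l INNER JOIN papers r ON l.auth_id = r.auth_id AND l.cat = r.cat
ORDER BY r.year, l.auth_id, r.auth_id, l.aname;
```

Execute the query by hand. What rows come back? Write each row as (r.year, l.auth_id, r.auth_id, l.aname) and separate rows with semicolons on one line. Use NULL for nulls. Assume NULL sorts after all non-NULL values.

(2015, 1, 1, Eve); (NULL, 1, 1, Eve)

INNER JOIN keeps only pairs where the ON condition holds.
Matching on l.auth_id = r.auth_id AND l.cat = r.cat. A NULL in a compared column never satisfies the condition.
Matched pairs: 2.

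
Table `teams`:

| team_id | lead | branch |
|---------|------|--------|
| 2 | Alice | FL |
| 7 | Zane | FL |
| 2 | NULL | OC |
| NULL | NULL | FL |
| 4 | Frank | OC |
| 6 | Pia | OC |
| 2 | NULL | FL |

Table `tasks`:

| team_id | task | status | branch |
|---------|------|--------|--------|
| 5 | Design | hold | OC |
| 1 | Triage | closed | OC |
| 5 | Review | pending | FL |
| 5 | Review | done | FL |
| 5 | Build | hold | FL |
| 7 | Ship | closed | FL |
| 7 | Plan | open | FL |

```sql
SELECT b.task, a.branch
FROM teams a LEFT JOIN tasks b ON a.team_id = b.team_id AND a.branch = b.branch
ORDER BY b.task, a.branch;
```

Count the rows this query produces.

8

LEFT JOIN keeps every row from `teams`; unmatched rows get NULL for `tasks`'s columns.
Matching on a.team_id = b.team_id AND a.branch = b.branch. A NULL in a compared column never satisfies the condition.
- a row (team_id=2, branch=FL): no match → kept, b columns NULL.
- a row (team_id=7, branch=FL): matches 2 b row(s) → 2 output row(s).
- a row (team_id=2, branch=OC): no match → kept, b columns NULL.
- a row (team_id=NULL, branch=FL): no match → kept, b columns NULL.
- a row (team_id=4, branch=OC): no match → kept, b columns NULL.
- a row (team_id=6, branch=OC): no match → kept, b columns NULL.
- a row (team_id=2, branch=FL): no match → kept, b columns NULL.
Total: 2 matched + 6 padded = 8 rows.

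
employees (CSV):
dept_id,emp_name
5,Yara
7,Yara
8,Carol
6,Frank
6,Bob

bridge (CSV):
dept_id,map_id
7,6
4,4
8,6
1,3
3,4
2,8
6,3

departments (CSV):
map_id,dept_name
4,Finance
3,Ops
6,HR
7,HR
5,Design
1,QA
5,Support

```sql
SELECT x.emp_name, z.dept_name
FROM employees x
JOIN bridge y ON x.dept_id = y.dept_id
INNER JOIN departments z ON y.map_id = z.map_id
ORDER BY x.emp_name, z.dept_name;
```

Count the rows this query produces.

4

Joins associate left-to-right: employees INNER JOIN bridge on dept_id gives 4 intermediate row(s).
Then INNER JOIN `departments z` on map_id: keep only rows whose y.map_id appears in z.
Result: 4 row(s).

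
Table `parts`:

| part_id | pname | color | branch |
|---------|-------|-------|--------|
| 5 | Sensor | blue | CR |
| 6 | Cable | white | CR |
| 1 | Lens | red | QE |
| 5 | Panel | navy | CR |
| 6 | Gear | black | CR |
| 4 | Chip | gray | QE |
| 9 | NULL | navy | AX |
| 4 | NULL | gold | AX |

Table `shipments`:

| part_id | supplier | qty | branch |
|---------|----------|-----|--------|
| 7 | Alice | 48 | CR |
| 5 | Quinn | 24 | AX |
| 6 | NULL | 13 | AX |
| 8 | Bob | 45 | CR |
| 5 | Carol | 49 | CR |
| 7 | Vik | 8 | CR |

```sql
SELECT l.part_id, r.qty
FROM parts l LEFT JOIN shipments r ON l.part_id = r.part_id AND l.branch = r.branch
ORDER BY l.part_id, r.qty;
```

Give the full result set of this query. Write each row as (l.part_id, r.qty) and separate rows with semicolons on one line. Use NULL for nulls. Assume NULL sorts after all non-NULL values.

(1, NULL); (4, NULL); (4, NULL); (5, 49); (5, 49); (6, NULL); (6, NULL); (9, NULL)

LEFT JOIN keeps every row from `parts`; unmatched rows get NULL for `shipments`'s columns.
Matching on l.part_id = r.part_id AND l.branch = r.branch.
Matched pairs: 2; unmatched l rows kept: 6.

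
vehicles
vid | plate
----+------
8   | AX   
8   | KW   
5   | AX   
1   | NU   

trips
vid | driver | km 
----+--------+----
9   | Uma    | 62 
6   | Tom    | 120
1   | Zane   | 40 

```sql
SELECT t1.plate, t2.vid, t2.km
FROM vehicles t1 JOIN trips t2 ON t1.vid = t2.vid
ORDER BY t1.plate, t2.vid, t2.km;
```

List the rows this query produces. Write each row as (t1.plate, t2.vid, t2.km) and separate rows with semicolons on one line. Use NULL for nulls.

INNER JOIN keeps only pairs where the ON condition holds.
Matching on t1.vid = t2.vid.
Matched pairs: 1.

(NU, 1, 40)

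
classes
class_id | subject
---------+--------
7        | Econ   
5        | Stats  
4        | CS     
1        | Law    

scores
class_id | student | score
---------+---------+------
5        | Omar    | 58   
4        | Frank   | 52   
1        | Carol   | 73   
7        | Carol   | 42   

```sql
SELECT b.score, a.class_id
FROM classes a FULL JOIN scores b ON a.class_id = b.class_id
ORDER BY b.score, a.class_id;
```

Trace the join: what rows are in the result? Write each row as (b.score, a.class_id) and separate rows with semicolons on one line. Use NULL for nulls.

(42, 7); (52, 4); (58, 5); (73, 1)

FULL OUTER JOIN keeps every row from both sides; unmatched rows get NULL for the other side's columns.
Matching on a.class_id = b.class_id.
- a[0] class_id=7 → 1 match(es) in b → 1 row(s).
- a[1] class_id=5 → 1 match(es) in b → 1 row(s).
- a[2] class_id=4 → 1 match(es) in b → 1 row(s).
- a[3] class_id=1 → 1 match(es) in b → 1 row(s).
After projecting and ordering:
b.score | a.class_id
42 | 7
52 | 4
58 | 5
73 | 1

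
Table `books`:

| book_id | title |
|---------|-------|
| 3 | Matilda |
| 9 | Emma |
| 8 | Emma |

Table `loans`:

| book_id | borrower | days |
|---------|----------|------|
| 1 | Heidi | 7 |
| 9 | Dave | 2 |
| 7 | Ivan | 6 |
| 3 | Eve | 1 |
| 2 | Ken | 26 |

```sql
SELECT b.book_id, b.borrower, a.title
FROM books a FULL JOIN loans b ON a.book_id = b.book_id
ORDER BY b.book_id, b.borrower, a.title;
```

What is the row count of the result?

6

FULL OUTER JOIN keeps every row from both sides; unmatched rows get NULL for the other side's columns.
Matching on a.book_id = b.book_id.
- a row (book_id=3): matches 1 b row(s) → 1 output row(s).
- a row (book_id=9): matches 1 b row(s) → 1 output row(s).
- a row (book_id=8): no match → kept, b columns NULL.
- 3 row(s) from b found no a partner → padded with NULL.
Total: 2 matched + 4 padded = 6 rows.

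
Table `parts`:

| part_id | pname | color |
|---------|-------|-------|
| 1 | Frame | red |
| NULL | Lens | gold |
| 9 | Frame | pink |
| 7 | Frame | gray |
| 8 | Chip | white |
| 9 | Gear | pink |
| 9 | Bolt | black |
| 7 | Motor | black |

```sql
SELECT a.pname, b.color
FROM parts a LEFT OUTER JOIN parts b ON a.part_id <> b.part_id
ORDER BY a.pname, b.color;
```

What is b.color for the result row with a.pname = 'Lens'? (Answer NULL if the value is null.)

NULL

LEFT JOIN keeps every row from `parts a`; unmatched rows get NULL for `parts b`'s columns.
Matching on a.part_id <> b.part_id. A NULL in a compared column never satisfies the condition.
- a row (part_id=1): matches 6 b row(s) → 6 output row(s).
- a row (part_id=NULL): no match → kept, b columns NULL.
- a row (part_id=9): matches 4 b row(s) → 4 output row(s).
- a row (part_id=7): matches 5 b row(s) → 5 output row(s).
- a row (part_id=8): matches 6 b row(s) → 6 output row(s).
- a row (part_id=9): matches 4 b row(s) → 4 output row(s).
- a row (part_id=9): matches 4 b row(s) → 4 output row(s).
- a row (part_id=7): matches 5 b row(s) → 5 output row(s).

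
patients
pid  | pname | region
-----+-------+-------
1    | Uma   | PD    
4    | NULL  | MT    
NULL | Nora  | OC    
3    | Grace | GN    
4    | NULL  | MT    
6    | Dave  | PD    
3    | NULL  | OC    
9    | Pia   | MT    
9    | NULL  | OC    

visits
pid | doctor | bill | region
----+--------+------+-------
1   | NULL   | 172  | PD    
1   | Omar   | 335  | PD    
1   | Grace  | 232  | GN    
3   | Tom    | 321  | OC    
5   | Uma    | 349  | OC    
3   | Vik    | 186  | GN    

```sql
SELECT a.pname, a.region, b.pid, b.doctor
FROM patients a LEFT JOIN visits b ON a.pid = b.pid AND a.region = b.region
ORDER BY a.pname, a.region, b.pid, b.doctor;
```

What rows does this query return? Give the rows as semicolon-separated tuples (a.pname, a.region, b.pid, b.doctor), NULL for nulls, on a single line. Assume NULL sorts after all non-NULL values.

LEFT JOIN keeps every row from `patients`; unmatched rows get NULL for `visits`'s columns.
Matching on a.pid = b.pid AND a.region = b.region. A NULL in a compared column never satisfies the condition.
Matched pairs: 4; unmatched a rows kept: 6.

(Dave, PD, NULL, NULL); (Grace, GN, 3, Vik); (Nora, OC, NULL, NULL); (Pia, MT, NULL, NULL); (Uma, PD, 1, Omar); (Uma, PD, 1, NULL); (NULL, MT, NULL, NULL); (NULL, MT, NULL, NULL); (NULL, OC, 3, Tom); (NULL, OC, NULL, NULL)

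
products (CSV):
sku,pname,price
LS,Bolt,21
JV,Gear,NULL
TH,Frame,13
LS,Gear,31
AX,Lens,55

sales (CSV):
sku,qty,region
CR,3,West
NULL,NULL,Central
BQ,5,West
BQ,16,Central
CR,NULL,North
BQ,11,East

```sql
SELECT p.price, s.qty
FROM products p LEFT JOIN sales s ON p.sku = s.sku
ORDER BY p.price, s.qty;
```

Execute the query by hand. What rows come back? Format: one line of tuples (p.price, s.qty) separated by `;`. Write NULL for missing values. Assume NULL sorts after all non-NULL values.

(13, NULL); (21, NULL); (31, NULL); (55, NULL); (NULL, NULL)

LEFT JOIN keeps every row from `products`; unmatched rows get NULL for `sales`'s columns.
Matching on p.sku = s.sku. A NULL in a compared column never satisfies the condition.
- p row (sku=LS): no match → kept, s columns NULL.
- p row (sku=JV): no match → kept, s columns NULL.
- p row (sku=TH): no match → kept, s columns NULL.
- p row (sku=LS): no match → kept, s columns NULL.
- p row (sku=AX): no match → kept, s columns NULL.
After projecting and ordering:
p.price | s.qty
13 | NULL
21 | NULL
31 | NULL
55 | NULL
NULL | NULL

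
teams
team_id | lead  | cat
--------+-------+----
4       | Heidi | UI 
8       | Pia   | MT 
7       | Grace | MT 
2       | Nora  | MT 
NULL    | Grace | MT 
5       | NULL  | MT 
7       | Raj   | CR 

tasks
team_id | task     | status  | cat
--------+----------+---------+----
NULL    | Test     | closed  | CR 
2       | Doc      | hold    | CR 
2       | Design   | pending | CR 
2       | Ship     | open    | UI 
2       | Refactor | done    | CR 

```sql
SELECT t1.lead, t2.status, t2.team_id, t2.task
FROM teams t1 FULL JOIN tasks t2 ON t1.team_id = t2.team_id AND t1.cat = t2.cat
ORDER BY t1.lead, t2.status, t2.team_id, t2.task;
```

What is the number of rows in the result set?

12

FULL OUTER JOIN keeps every row from both sides; unmatched rows get NULL for the other side's columns.
Matching on t1.team_id = t2.team_id AND t1.cat = t2.cat. A NULL in a compared column never satisfies the condition.
- t1[0] team_id=4, cat=UI → no match; kept with NULLs on the t2 side.
- t1[1] team_id=8, cat=MT → no match; kept with NULLs on the t2 side.
- t1[2] team_id=7, cat=MT → no match; kept with NULLs on the t2 side.
- t1[3] team_id=2, cat=MT → no match; kept with NULLs on the t2 side.
- t1[4] team_id=NULL, cat=MT → no match; kept with NULLs on the t2 side.
- t1[5] team_id=5, cat=MT → no match; kept with NULLs on the t2 side.
- t1[6] team_id=7, cat=CR → no match; kept with NULLs on the t2 side.
- 5 row(s) from t2 found no t1 partner → padded with NULL.
Total: 0 matched + 12 padded = 12 rows.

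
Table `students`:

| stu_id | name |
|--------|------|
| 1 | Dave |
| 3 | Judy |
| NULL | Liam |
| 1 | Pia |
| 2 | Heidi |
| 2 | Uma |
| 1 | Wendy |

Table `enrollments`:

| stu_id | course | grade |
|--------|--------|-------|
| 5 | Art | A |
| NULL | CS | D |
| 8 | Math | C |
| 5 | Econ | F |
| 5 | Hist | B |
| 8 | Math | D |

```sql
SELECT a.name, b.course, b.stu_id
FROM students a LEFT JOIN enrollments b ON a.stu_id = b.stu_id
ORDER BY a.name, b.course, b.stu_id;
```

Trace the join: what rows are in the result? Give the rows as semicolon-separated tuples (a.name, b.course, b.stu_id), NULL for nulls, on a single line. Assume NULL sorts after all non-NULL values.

LEFT JOIN keeps every row from `students`; unmatched rows get NULL for `enrollments`'s columns.
Matching on a.stu_id = b.stu_id. A NULL in a compared column never satisfies the condition.
- a row (stu_id=1): no match → kept, b columns NULL.
- a row (stu_id=3): no match → kept, b columns NULL.
- a row (stu_id=NULL): no match → kept, b columns NULL.
- a row (stu_id=1): no match → kept, b columns NULL.
- a row (stu_id=2): no match → kept, b columns NULL.
- a row (stu_id=2): no match → kept, b columns NULL.
- a row (stu_id=1): no match → kept, b columns NULL.
After projecting and ordering:
a.name | b.course | b.stu_id
Dave | NULL | NULL
Heidi | NULL | NULL
Judy | NULL | NULL
Liam | NULL | NULL
Pia | NULL | NULL
Uma | NULL | NULL
Wendy | NULL | NULL

(Dave, NULL, NULL); (Heidi, NULL, NULL); (Judy, NULL, NULL); (Liam, NULL, NULL); (Pia, NULL, NULL); (Uma, NULL, NULL); (Wendy, NULL, NULL)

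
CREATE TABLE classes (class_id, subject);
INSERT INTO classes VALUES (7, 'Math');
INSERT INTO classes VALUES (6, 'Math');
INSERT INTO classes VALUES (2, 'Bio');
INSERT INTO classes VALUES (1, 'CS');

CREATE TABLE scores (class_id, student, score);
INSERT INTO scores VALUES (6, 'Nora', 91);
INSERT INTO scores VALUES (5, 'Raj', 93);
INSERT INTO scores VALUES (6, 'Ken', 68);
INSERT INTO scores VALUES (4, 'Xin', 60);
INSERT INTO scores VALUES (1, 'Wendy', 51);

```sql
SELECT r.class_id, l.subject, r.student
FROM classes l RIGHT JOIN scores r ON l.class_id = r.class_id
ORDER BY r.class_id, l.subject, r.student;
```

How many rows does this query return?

RIGHT JOIN keeps every row from `scores`; unmatched rows get NULL for `classes`'s columns.
Matching on l.class_id = r.class_id.
- l row (class_id=7): no match.
- l row (class_id=6): matches 2 r row(s) → 2 output row(s).
- l row (class_id=2): no match.
- l row (class_id=1): matches 1 r row(s) → 1 output row(s).
- plus 2 unmatched r row(s), each kept with NULL l columns.
Total: 3 matched + 2 padded = 5 rows.

5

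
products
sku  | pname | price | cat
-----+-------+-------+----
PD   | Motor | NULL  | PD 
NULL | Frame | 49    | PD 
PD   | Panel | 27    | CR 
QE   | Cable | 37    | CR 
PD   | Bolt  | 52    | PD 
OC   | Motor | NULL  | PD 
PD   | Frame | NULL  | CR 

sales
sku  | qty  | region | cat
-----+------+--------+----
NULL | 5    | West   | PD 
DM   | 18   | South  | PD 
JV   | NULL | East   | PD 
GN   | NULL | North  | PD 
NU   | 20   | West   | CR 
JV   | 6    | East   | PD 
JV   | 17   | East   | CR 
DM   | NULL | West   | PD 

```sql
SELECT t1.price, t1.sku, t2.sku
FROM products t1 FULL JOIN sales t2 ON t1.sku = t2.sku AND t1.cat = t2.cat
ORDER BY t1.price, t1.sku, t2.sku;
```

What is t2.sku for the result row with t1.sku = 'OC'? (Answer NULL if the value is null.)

FULL OUTER JOIN keeps every row from both sides; unmatched rows get NULL for the other side's columns.
Matching on t1.sku = t2.sku AND t1.cat = t2.cat. A NULL in a compared column never satisfies the condition.
- t1 row (sku=PD, cat=PD): no match → kept, t2 columns NULL.
- t1 row (sku=NULL, cat=PD): no match → kept, t2 columns NULL.
- t1 row (sku=PD, cat=CR): no match → kept, t2 columns NULL.
- t1 row (sku=QE, cat=CR): no match → kept, t2 columns NULL.
- t1 row (sku=PD, cat=PD): no match → kept, t2 columns NULL.
- t1 row (sku=OC, cat=PD): no match → kept, t2 columns NULL.
- t1 row (sku=PD, cat=CR): no match → kept, t2 columns NULL.
- 8 row(s) from t2 found no t1 partner → padded with NULL.

NULL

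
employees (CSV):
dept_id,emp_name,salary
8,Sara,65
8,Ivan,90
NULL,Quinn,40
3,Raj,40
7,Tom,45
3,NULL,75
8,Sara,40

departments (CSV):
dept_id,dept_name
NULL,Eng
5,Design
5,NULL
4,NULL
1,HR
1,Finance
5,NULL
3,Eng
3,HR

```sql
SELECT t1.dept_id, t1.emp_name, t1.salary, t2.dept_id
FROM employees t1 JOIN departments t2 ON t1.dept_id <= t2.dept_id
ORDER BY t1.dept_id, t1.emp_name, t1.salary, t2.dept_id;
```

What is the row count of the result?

INNER JOIN keeps only pairs where the ON condition holds.
Matching on t1.dept_id <= t2.dept_id. A NULL in a compared column never satisfies the condition.
- t1 (dept_id=8) has no partner → excluded.
- t1 (dept_id=8) has no partner → excluded.
- t1 (dept_id=NULL) has no partner → excluded.
- t1 (dept_id=3) pairs with 6 row(s) of t2.
- t1 (dept_id=7) has no partner → excluded.
- t1 (dept_id=3) pairs with 6 row(s) of t2.
- t1 (dept_id=8) has no partner → excluded.
Total: 12 rows.

12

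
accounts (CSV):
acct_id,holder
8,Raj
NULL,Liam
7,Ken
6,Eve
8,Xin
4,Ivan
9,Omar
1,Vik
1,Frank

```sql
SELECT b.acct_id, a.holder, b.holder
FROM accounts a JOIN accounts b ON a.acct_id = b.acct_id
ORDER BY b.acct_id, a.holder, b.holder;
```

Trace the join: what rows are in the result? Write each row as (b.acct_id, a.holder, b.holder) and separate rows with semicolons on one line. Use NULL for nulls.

(1, Frank, Frank); (1, Frank, Vik); (1, Vik, Frank); (1, Vik, Vik); (4, Ivan, Ivan); (6, Eve, Eve); (7, Ken, Ken); (8, Raj, Raj); (8, Raj, Xin); (8, Xin, Raj); (8, Xin, Xin); (9, Omar, Omar)

INNER JOIN keeps only pairs where the ON condition holds.
Matching on a.acct_id = b.acct_id. A NULL in a compared column never satisfies the condition.
- a[0] acct_id=8 → 2 match(es) in b → 2 row(s).
- a[1] acct_id=NULL → no match; dropped.
- a[2] acct_id=7 → 1 match(es) in b → 1 row(s).
- a[3] acct_id=6 → 1 match(es) in b → 1 row(s).
- a[4] acct_id=8 → 2 match(es) in b → 2 row(s).
- a[5] acct_id=4 → 1 match(es) in b → 1 row(s).
- a[6] acct_id=9 → 1 match(es) in b → 1 row(s).
- a[7] acct_id=1 → 2 match(es) in b → 2 row(s).
- a[8] acct_id=1 → 2 match(es) in b → 2 row(s).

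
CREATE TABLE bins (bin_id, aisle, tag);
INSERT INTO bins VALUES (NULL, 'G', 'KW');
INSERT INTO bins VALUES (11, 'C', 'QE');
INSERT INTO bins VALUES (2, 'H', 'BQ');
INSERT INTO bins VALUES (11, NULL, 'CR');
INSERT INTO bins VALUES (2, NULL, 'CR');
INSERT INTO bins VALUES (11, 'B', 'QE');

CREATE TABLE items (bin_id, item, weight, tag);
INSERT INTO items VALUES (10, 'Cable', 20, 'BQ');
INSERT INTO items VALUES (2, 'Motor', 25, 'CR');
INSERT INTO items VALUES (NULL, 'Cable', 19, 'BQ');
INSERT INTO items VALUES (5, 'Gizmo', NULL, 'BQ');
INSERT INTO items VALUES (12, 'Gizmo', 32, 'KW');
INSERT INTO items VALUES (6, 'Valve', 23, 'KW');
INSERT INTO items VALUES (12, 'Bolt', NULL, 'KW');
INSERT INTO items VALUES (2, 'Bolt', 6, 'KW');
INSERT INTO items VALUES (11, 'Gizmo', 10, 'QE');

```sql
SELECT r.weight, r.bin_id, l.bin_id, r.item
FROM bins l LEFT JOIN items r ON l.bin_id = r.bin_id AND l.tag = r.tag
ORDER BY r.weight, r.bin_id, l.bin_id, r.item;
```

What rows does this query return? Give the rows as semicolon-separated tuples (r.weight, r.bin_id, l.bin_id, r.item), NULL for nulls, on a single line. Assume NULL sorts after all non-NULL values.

LEFT JOIN keeps every row from `bins`; unmatched rows get NULL for `items`'s columns.
Matching on l.bin_id = r.bin_id AND l.tag = r.tag. A NULL in a compared column never satisfies the condition.
- l[0] bin_id=NULL, tag=KW → no match; kept with NULLs on the r side.
- l[1] bin_id=11, tag=QE → 1 match(es) in r → 1 row(s).
- l[2] bin_id=2, tag=BQ → no match; kept with NULLs on the r side.
- l[3] bin_id=11, tag=CR → no match; kept with NULLs on the r side.
- l[4] bin_id=2, tag=CR → 1 match(es) in r → 1 row(s).
- l[5] bin_id=11, tag=QE → 1 match(es) in r → 1 row(s).
After projecting and ordering:
r.weight | r.bin_id | l.bin_id | r.item
10 | 11 | 11 | Gizmo
10 | 11 | 11 | Gizmo
25 | 2 | 2 | Motor
NULL | NULL | 2 | NULL
NULL | NULL | 11 | NULL
NULL | NULL | NULL | NULL

(10, 11, 11, Gizmo); (10, 11, 11, Gizmo); (25, 2, 2, Motor); (NULL, NULL, 2, NULL); (NULL, NULL, 11, NULL); (NULL, NULL, NULL, NULL)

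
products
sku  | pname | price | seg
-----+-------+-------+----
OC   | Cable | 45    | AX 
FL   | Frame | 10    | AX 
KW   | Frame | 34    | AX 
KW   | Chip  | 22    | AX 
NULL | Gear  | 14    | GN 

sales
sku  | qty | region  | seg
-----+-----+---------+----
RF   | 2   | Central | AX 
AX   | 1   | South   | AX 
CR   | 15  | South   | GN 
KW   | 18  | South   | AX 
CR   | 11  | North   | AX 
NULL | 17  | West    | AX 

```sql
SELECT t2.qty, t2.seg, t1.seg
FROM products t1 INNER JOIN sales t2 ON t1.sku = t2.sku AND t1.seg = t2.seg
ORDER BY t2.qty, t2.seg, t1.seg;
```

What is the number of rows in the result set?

INNER JOIN keeps only pairs where the ON condition holds.
Matching on t1.sku = t2.sku AND t1.seg = t2.seg. A NULL in a compared column never satisfies the condition.
- sku=OC, seg=AX: no matching t2 row, dropped.
- sku=FL, seg=AX: no matching t2 row, dropped.
- sku=KW, seg=AX: 1 matching t2 row(s), so 1 row(s) emitted.
- sku=KW, seg=AX: 1 matching t2 row(s), so 1 row(s) emitted.
- sku=NULL, seg=GN: no matching t2 row, dropped.
Total: 2 rows.

2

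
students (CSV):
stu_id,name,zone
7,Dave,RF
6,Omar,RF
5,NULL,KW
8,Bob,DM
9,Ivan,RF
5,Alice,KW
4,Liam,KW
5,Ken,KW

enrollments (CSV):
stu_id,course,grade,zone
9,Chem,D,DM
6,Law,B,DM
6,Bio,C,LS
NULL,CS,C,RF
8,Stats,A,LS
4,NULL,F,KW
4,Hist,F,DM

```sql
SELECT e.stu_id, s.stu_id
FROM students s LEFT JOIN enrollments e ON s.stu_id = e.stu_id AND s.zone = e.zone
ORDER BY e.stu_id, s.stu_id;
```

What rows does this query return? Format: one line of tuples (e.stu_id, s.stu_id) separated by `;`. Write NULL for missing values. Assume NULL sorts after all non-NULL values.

LEFT JOIN keeps every row from `students`; unmatched rows get NULL for `enrollments`'s columns.
Matching on s.stu_id = e.stu_id AND s.zone = e.zone. A NULL in a compared column never satisfies the condition.
- s (stu_id=7, zone=RF) has no partner → padded with NULL.
- s (stu_id=6, zone=RF) has no partner → padded with NULL.
- s (stu_id=5, zone=KW) has no partner → padded with NULL.
- s (stu_id=8, zone=DM) has no partner → padded with NULL.
- s (stu_id=9, zone=RF) has no partner → padded with NULL.
- s (stu_id=5, zone=KW) has no partner → padded with NULL.
- s (stu_id=4, zone=KW) pairs with 1 row(s) of e.
- s (stu_id=5, zone=KW) has no partner → padded with NULL.
After projecting and ordering:
e.stu_id | s.stu_id
4 | 4
NULL | 5
NULL | 5
NULL | 5
NULL | 6
NULL | 7
NULL | 8
NULL | 9

(4, 4); (NULL, 5); (NULL, 5); (NULL, 5); (NULL, 6); (NULL, 7); (NULL, 8); (NULL, 9)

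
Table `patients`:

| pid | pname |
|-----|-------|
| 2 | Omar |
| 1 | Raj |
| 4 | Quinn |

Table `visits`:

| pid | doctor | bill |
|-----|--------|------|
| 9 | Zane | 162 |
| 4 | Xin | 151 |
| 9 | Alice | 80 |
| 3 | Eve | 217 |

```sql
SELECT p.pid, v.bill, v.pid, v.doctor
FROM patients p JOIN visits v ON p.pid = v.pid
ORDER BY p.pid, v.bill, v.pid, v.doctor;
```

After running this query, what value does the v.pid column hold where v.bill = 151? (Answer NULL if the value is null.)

INNER JOIN keeps only pairs where the ON condition holds.
Matching on p.pid = v.pid.
Matched pairs: 1.

4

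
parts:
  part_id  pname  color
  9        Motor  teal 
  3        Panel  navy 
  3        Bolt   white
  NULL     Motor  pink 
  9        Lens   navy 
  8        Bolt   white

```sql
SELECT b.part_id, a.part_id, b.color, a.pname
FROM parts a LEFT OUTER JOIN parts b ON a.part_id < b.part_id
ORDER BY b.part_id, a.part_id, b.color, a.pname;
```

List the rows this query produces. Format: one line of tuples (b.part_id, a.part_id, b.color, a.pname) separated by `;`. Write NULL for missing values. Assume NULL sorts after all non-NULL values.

LEFT JOIN keeps every row from `parts a`; unmatched rows get NULL for `parts b`'s columns.
Matching on a.part_id < b.part_id. A NULL in a compared column never satisfies the condition.
Matched pairs: 8; unmatched a rows kept: 3.

(8, 3, white, Bolt); (8, 3, white, Panel); (9, 3, navy, Bolt); (9, 3, navy, Panel); (9, 3, teal, Bolt); (9, 3, teal, Panel); (9, 8, navy, Bolt); (9, 8, teal, Bolt); (NULL, 9, NULL, Lens); (NULL, 9, NULL, Motor); (NULL, NULL, NULL, Motor)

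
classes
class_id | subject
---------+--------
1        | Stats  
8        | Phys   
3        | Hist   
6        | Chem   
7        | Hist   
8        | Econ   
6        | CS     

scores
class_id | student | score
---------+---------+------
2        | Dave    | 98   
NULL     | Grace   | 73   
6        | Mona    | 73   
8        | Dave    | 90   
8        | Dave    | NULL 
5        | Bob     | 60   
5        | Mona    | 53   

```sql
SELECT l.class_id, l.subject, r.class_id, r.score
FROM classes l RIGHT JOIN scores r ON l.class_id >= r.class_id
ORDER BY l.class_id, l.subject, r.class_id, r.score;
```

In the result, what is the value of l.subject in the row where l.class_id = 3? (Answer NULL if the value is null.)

Hist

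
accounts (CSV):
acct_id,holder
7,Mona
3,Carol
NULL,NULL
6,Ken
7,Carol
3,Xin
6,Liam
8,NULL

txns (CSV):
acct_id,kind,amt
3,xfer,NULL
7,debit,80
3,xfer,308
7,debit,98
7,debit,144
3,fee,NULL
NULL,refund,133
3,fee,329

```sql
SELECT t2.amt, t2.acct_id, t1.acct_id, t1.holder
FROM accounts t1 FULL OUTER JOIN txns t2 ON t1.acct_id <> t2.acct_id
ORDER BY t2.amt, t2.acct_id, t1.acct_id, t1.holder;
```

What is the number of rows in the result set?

37

FULL OUTER JOIN keeps every row from both sides; unmatched rows get NULL for the other side's columns.
Matching on t1.acct_id <> t2.acct_id. A NULL in a compared column never satisfies the condition.
- t1[0] acct_id=7 → 4 match(es) in t2 → 4 row(s).
- t1[1] acct_id=3 → 3 match(es) in t2 → 3 row(s).
- t1[2] acct_id=NULL → no match; kept with NULLs on the t2 side.
- t1[3] acct_id=6 → 7 match(es) in t2 → 7 row(s).
- t1[4] acct_id=7 → 4 match(es) in t2 → 4 row(s).
- t1[5] acct_id=3 → 3 match(es) in t2 → 3 row(s).
- t1[6] acct_id=6 → 7 match(es) in t2 → 7 row(s).
- t1[7] acct_id=8 → 7 match(es) in t2 → 7 row(s).
- plus 1 unmatched t2 row(s), each kept with NULL t1 columns.
Total: 35 matched + 2 padded = 37 rows.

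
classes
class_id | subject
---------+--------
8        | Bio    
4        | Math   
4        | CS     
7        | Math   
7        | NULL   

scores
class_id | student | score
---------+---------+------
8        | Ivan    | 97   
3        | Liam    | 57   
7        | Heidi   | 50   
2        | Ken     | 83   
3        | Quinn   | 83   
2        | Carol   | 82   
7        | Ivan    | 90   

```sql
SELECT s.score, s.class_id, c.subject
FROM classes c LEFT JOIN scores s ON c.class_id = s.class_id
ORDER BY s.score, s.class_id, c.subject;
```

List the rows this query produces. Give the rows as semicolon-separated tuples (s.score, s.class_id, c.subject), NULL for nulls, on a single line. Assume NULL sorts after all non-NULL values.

(50, 7, Math); (50, 7, NULL); (90, 7, Math); (90, 7, NULL); (97, 8, Bio); (NULL, NULL, CS); (NULL, NULL, Math)

LEFT JOIN keeps every row from `classes`; unmatched rows get NULL for `scores`'s columns.
Matching on c.class_id = s.class_id.
- c row (class_id=8): matches 1 s row(s) → 1 output row(s).
- c row (class_id=4): no match → kept, s columns NULL.
- c row (class_id=4): no match → kept, s columns NULL.
- c row (class_id=7): matches 2 s row(s) → 2 output row(s).
- c row (class_id=7): matches 2 s row(s) → 2 output row(s).
After projecting and ordering:
s.score | s.class_id | c.subject
50 | 7 | Math
50 | 7 | NULL
90 | 7 | Math
90 | 7 | NULL
97 | 8 | Bio
NULL | NULL | CS
NULL | NULL | Math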